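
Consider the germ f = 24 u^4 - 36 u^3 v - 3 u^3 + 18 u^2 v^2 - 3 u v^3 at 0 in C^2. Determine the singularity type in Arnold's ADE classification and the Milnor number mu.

The Hessian of f at 0 is [[0, 0], [0, 0]] with rank 0, so corank 2. A Groebner basis of the Jacobian ideal J(f) in C{u,v} is {3*u^2/4 + v^4 + v^3/4, u^3, u^2*v - u^2/4 - v^3/12, -u^2 + u*v^2 - v^3/3}; counting standard monomials gives mu = 7. Corank 2; j^3 = -3*u^3 is a perfect cube, so E-series; the 4-jet and mu = 7 give E_7.

Type E7, Milnor number mu = 7.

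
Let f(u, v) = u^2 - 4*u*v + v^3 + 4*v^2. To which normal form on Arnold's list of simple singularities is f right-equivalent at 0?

A2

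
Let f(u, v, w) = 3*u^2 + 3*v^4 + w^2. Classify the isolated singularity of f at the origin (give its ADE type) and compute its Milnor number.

Type A3, Milnor number mu = 3.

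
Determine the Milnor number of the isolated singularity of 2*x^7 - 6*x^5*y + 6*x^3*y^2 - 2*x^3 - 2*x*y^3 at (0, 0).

7

The Hessian of f at 0 is [[0, 0], [0, 0]] with rank 0, so corank 2. A Groebner basis of the Jacobian ideal J(f) in C{x,y} is {x^3, x*y^2, 3*x^2 + y^3}; counting standard monomials gives mu = 7. Corank 2; j^3 = -2*x^3 is a perfect cube, so E-series; the 4-jet and mu = 7 give E_7.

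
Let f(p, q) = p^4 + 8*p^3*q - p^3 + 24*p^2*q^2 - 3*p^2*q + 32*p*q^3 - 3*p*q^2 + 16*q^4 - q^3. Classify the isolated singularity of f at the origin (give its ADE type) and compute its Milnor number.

Type E6, Milnor number mu = 6.

The Hessian of f at 0 is [[0, 0], [0, 0]] with rank 0, so corank 2. A Groebner basis of the Jacobian ideal J(f) in C{p,q} is {q^4, p*q^2 + 4*q^3/3, p^2 + 2*p*q + q^2}; counting standard monomials gives mu = 6. Corank 2; j^3 = -(p + q)^3 is a perfect cube, so E-series; the 4-jet and mu = 6 give E_6.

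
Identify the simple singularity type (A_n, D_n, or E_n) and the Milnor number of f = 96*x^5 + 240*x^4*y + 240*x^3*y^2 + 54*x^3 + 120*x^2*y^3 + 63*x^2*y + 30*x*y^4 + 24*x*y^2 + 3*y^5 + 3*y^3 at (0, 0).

Type D_6, Milnor number mu = 6.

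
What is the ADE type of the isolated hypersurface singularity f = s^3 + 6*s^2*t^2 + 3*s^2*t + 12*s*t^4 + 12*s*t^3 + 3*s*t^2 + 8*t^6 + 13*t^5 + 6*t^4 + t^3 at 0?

E8

The Hessian of f at 0 has rank 0. Corank 2; j^3 = (s + t)^3 is a perfect cube, so E-series; the 5-jet and mu = 8 give E_8.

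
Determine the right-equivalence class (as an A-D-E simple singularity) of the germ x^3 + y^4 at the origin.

E_{6}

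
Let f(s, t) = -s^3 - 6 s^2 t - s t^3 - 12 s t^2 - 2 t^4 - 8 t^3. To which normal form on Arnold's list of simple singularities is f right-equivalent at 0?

The Hessian of f at 0 has rank 0. Corank 2; j^3 = -(s + 2*t)^3 is a perfect cube, so E-series; the 4-jet and mu = 7 give E_7.

E7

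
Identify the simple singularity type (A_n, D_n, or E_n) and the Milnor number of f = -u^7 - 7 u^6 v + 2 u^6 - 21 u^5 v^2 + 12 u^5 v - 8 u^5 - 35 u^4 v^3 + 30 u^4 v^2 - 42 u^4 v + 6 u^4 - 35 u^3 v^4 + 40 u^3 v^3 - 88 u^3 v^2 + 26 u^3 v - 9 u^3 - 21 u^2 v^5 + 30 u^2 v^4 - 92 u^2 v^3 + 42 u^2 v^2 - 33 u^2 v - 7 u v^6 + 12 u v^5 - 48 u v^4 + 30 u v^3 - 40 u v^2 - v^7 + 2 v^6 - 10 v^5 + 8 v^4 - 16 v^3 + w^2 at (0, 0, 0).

Type D_{6}, Milnor number mu = 6.

The Hessian of f at 0 is [[0, 0, 0], [0, 0, 0], [0, 0, 2]] with rank 1, so corank 2. A Groebner basis of the Jacobian ideal J(f) in C{u,v,w} is {u^3 - 156*u^2 - 352*u*v - 192*v^2, u^2*v + 126*u^2 + 288*u*v + 160*v^2, -405*u^2/4 + u*v^2 - 234*u*v - 132*v^2, 81*u^2 + 189*u*v + v^3 + 108*v^2, w}; counting standard monomials gives mu = 6. Corank 2; j^3 = -(u + v)*(3*u + 4*v)^2 has shape L^2 M (L != M), so D-series; mu = 6 gives D_6.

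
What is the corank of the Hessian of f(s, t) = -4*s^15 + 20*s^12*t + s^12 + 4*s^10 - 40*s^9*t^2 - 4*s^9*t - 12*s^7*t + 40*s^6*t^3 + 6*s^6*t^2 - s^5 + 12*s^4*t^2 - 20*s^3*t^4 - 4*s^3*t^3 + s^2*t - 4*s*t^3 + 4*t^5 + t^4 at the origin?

2

Hessian at 0 has rank 0.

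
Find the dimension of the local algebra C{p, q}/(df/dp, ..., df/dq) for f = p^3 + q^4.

6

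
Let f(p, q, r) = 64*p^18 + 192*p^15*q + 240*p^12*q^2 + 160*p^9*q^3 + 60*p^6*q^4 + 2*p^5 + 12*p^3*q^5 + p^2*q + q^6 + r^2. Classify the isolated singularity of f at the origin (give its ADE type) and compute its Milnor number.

Type D_7, Milnor number mu = 7.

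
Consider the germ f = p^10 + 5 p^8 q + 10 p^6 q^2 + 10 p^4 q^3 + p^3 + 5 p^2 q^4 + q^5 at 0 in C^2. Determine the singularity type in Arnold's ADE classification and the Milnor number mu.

The Hessian of f at 0 is [[0, 0], [0, 0]] with rank 0, so corank 2. A Groebner basis of the Jacobian ideal J(f) in C{p,q} is {q^4, p^2}; counting standard monomials gives mu = 8. Corank 2; j^3 = p^3 is a perfect cube, so E-series; the 5-jet and mu = 8 give E_8.

Type E_{8}, Milnor number mu = 8.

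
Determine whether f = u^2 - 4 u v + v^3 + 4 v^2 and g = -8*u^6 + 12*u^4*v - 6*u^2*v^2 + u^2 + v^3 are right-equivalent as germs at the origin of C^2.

The Hessian of f at 0 has rank 1. Corank 1: A-series; mu = 2 gives A_2. The Hessian of g at 0 has rank 1. Corank 1: A-series; mu = 2 gives A_2. Both have type A_2, hence right-equivalent.

Yes.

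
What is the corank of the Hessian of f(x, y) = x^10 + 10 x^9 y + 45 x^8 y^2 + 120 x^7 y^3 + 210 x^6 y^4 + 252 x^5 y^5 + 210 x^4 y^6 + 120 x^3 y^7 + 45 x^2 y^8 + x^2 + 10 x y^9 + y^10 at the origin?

1

The Hessian at 0 is [[2, 0], [0, 0]] of rank 1; hence corank 1.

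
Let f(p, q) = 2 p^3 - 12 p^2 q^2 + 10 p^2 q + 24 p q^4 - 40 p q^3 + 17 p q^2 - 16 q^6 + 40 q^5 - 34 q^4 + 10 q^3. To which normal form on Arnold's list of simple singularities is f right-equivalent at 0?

The Hessian of f at 0 has rank 0. Corank 2; j^3 = (p + 2*q)*(2*p^2 + 6*p*q + 5*q^2) splits into three distinct lines over C (the quadratic factor has nonzero discriminant), so D_4.

D_{4}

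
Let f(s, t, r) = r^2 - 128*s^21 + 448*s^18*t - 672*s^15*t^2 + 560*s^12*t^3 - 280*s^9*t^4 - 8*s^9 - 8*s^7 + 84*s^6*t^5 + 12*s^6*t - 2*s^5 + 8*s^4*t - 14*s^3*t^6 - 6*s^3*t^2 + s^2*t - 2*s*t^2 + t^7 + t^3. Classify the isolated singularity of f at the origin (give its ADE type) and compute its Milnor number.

Type D_{8}, Milnor number mu = 8.

The Hessian of f at 0 is [[0, 0, 0], [0, 0, 0], [0, 0, 2]] with rank 1, so corank 2. A Groebner basis of the Jacobian ideal J(f) in C{s,t,r} is {4*s^2/3 + s*t^3 - 13*s*t/6 + 5*t^2/6, 2*s^2 - 7*s*t/2 + t^4 + 3*t^2/2, s^3 - 3*s*t^2 + 2*t^3, s^2*t - 2*s*t^2 + t^3, r}; counting standard monomials gives mu = 8. Corank 2; j^3 = t*(s - t)^2 has shape L^2 M (L != M), so D-series; mu = 8 gives D_8.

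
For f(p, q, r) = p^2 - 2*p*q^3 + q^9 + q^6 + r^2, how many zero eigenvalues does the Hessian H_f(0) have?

1

Hessian at 0 has rank 2.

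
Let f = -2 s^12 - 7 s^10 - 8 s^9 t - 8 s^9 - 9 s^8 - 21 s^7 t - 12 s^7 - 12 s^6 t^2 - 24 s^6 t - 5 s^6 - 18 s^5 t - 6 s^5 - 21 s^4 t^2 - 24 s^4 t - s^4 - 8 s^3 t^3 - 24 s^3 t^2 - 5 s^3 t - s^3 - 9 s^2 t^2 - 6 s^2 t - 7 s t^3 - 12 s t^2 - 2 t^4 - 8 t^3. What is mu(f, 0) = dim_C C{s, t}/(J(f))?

7

The Hessian of f at 0 is [[0, 0], [0, 0]] with rank 0, so corank 2. A Groebner basis of the Jacobian ideal J(f) in C{s,t} is {3*s^2 + 12*s*t + t^4 - t^3 + 12*t^2, s^3 + 18*s^2 + 72*s*t + 2*t^3 + 72*t^2, s^2*t - 7*s^2 - 28*s*t - 5*t^3/3 - 28*t^2, 2*s^2 + s*t^2 + 8*s*t + 4*t^3/3 + 8*t^2}; counting standard monomials gives mu = 7. Corank 2; j^3 = -(s + 2*t)^3 is a perfect cube, so E-series; the 4-jet and mu = 7 give E_7.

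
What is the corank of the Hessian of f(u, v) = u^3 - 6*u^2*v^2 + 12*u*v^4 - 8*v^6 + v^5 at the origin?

2

The Hessian at 0 is [[0, 0], [0, 0]] of rank 0; hence corank 2.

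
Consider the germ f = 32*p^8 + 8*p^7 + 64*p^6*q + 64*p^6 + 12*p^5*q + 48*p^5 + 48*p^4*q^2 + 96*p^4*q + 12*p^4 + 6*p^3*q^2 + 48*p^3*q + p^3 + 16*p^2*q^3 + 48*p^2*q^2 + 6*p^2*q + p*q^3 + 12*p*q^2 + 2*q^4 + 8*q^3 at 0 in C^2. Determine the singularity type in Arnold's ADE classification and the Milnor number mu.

Type E_7, Milnor number mu = 7.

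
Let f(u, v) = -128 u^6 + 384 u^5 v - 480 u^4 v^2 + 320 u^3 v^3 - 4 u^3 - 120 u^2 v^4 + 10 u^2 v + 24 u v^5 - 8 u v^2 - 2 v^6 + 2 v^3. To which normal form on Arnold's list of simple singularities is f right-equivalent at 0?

D_7

The Hessian of f at 0 has rank 0. Corank 2; j^3 = -2*(u - v)^2*(2*u - v) has shape L^2 M (L != M), so D-series; mu = 7 gives D_7.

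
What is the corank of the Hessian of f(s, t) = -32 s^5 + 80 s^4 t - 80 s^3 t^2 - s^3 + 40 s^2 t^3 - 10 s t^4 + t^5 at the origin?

2

The Hessian at 0 is [[0, 0], [0, 0]] of rank 0; hence corank 2.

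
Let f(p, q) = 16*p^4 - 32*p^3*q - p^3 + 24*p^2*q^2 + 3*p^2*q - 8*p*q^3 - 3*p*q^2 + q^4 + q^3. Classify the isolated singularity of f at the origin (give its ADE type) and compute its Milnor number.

Type E_{6}, Milnor number mu = 6.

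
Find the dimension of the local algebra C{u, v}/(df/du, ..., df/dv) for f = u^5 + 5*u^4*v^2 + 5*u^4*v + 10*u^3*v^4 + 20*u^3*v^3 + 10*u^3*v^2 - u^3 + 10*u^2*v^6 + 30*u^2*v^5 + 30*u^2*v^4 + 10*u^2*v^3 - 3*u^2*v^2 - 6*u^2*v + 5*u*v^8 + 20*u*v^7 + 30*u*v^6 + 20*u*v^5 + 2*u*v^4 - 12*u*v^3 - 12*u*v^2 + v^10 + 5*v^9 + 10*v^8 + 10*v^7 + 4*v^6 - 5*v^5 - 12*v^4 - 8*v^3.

The Hessian of f at 0 is [[0, 0], [0, 0]] with rank 0, so corank 2. A Groebner basis of the Jacobian ideal J(f) in C{u,v} is {-7*u^2/4 + u*v^3 - 7*u*v^2/2 - 7*u*v - 7*v^3 - 7*v^2, u^2 + 2*u*v^2 + 4*u*v + v^4 + 4*v^3 + 4*v^2, u^3 + 3*u^2 - 6*u*v^2 + 12*u*v - 4*v^3 + 12*v^2, u^2*v - u^2/2 + 3*u*v^2 - 2*u*v + 2*v^3 - 2*v^2}; counting standard monomials gives mu = 8. Corank 2; j^3 = -(u + 2*v)^3 is a perfect cube, so E-series; the 5-jet and mu = 8 give E_8.

8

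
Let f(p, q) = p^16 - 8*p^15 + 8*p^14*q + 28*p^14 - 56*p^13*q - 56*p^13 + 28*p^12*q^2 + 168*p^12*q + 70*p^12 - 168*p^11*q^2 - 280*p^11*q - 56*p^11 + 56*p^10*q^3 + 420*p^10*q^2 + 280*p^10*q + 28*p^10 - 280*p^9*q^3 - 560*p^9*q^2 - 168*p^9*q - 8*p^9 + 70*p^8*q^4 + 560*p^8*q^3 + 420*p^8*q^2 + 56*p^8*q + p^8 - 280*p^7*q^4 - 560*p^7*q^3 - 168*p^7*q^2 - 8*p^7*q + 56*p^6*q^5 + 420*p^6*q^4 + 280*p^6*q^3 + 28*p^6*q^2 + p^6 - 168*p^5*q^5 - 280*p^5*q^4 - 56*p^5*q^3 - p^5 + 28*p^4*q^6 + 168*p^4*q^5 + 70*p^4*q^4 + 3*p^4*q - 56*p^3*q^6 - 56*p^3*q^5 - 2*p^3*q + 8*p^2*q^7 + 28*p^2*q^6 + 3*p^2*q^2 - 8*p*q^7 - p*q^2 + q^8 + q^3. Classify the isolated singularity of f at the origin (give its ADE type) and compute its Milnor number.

Type D_9, Milnor number mu = 9.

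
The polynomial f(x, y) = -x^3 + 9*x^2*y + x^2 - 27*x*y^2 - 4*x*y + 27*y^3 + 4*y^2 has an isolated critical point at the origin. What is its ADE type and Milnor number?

Type A_{2}, Milnor number mu = 2.

The Hessian of f at 0 is [[2, -4], [-4, 8]] with rank 1, so corank 1. A Groebner basis of the Jacobian ideal J(f) in C{x,y} is {y^2, x - 2*y}; counting standard monomials gives mu = 2. Corank 1: A-series; mu = 2 gives A_2.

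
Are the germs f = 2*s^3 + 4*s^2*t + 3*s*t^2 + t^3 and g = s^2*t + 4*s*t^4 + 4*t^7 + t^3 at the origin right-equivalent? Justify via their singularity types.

Yes.

The Hessian of f at 0 is [[0, 0], [0, 0]] with rank 0, so corank 2. A Groebner basis of the Jacobian ideal J(f) in C{s,t} is {t^3, s^2 - 3*t^2/2, s*t + 3*t^2/2}; counting standard monomials gives mu = 4. Corank 2; j^3 = (s + t)*(2*s^2 + 2*s*t + t^2) splits into three distinct lines over C (the quadratic factor has nonzero discriminant), so D_4. The Hessian of g at 0 is [[0, 0], [0, 0]] with rank 0, so corank 2. A Groebner basis of the Jacobian ideal J(g) in C{s,t} is {t^3, s^2 + 3*t^2, s*t}; counting standard monomials gives mu = 4. Corank 2; j^3 = t*(s^2 + t^2) splits into three distinct lines over C (the quadratic factor has nonzero discriminant), so D_4. Both have type D_4, hence right-equivalent.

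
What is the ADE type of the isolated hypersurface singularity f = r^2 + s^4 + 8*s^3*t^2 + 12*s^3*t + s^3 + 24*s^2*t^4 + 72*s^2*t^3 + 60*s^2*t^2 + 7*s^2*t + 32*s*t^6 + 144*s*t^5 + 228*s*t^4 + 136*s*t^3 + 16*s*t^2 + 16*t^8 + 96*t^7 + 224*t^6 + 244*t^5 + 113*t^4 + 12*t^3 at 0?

The Hessian of f at 0 has rank 1. Corank 2; j^3 = (s + 2*t)^2*(s + 3*t) has shape L^2 M (L != M), so D-series; mu = 5 gives D_5.

D_5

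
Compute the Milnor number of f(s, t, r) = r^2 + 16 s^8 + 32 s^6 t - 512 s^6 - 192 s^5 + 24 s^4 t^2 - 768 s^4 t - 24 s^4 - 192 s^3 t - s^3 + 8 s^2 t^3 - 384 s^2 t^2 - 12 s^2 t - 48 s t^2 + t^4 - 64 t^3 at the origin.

6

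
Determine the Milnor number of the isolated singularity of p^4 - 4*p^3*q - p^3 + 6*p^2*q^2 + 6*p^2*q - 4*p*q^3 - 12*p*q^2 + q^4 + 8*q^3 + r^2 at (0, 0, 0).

The Hessian of f at 0 has rank 1. Corank 2; j^3 = -(p - 2*q)^3 is a perfect cube, so E-series; the 4-jet and mu = 6 give E_6.

6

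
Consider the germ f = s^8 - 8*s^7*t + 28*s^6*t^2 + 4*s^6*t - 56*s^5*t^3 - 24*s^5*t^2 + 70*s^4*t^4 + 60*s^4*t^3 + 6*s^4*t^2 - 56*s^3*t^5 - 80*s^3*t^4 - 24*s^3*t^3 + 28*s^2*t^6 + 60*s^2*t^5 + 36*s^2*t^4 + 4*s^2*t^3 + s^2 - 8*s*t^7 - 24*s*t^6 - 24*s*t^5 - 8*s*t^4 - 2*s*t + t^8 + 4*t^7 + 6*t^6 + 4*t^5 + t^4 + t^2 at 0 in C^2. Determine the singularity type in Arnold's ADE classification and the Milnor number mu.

Type A_{3}, Milnor number mu = 3.

The Hessian of f at 0 is [[2, -2], [-2, 2]] with rank 1, so corank 1. A Groebner basis of the Jacobian ideal J(f) in C{s,t} is {t^3, s - t}; counting standard monomials gives mu = 3. Corank 1: A-series; mu = 3 gives A_3.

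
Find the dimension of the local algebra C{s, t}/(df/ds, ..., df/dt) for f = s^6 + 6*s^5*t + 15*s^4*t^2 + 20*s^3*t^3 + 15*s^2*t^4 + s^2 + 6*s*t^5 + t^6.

5

The Hessian of f at 0 has rank 1. Corank 1: A-series; mu = 5 gives A_5.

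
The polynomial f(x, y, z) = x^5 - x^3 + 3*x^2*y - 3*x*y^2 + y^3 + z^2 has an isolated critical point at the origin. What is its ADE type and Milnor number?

Type E_{8}, Milnor number mu = 8.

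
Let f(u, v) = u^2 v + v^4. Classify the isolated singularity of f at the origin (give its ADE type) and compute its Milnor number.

Type D_5, Milnor number mu = 5.

The Hessian of f at 0 is [[0, 0], [0, 0]] with rank 0, so corank 2. A Groebner basis of the Jacobian ideal J(f) in C{u,v} is {u^3, u^2/4 + v^3, u*v}; counting standard monomials gives mu = 5. Corank 2; j^3 = u^2*v has shape L^2 M (L != M), so D-series; mu = 5 gives D_5.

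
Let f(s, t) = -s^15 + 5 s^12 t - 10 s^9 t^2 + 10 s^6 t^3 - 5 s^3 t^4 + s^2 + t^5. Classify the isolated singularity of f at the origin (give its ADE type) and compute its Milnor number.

Type A_{4}, Milnor number mu = 4.

The Hessian of f at 0 is [[2, 0], [0, 0]] with rank 1, so corank 1. A Groebner basis of the Jacobian ideal J(f) in C{s,t} is {t^4, s}; counting standard monomials gives mu = 4. Corank 1: A-series; mu = 4 gives A_4.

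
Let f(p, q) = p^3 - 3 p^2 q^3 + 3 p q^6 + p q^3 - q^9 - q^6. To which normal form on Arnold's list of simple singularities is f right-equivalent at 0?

E_{7}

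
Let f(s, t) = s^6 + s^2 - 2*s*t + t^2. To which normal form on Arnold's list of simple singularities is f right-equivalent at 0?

The Hessian of f at 0 is [[2, -2], [-2, 2]] with rank 1, so corank 1. A Groebner basis of the Jacobian ideal J(f) in C{s,t} is {t^5, s - t}; counting standard monomials gives mu = 5. Corank 1: A-series; mu = 5 gives A_5.

A_5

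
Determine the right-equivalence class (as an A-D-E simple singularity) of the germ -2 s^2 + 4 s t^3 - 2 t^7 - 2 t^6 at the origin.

A6

The Hessian of f at 0 has rank 1. Corank 1: A-series; mu = 6 gives A_6.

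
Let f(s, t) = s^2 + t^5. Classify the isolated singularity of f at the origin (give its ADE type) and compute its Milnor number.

Type A4, Milnor number mu = 4.

The Hessian of f at 0 has rank 1. Corank 1: A-series; mu = 4 gives A_4.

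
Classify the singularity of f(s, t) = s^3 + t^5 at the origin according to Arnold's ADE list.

E_{8}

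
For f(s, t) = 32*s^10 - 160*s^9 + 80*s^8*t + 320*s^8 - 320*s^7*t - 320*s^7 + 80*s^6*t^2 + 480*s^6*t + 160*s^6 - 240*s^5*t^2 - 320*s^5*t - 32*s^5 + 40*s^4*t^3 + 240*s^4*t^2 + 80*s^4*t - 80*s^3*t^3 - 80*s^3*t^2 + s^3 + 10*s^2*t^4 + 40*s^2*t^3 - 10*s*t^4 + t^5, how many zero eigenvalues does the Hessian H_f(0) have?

Hessian at 0 has rank 0.

2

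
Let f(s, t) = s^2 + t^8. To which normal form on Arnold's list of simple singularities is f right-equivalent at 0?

A7

The Hessian of f at 0 is [[2, 0], [0, 0]] with rank 1, so corank 1. A Groebner basis of the Jacobian ideal J(f) in C{s,t} is {t^7, s}; counting standard monomials gives mu = 7. Corank 1: A-series; mu = 7 gives A_7.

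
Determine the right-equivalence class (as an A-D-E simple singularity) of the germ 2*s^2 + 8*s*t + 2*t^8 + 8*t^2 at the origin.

A_{7}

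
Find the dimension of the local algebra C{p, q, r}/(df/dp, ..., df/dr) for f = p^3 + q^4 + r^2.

6

The Hessian of f at 0 is [[0, 0, 0], [0, 0, 0], [0, 0, 2]] with rank 1, so corank 2. A Groebner basis of the Jacobian ideal J(f) in C{p,q,r} is {q^3, p^2, r}; counting standard monomials gives mu = 6. Corank 2; j^3 = p^3 is a perfect cube, so E-series; the 4-jet and mu = 6 give E_6.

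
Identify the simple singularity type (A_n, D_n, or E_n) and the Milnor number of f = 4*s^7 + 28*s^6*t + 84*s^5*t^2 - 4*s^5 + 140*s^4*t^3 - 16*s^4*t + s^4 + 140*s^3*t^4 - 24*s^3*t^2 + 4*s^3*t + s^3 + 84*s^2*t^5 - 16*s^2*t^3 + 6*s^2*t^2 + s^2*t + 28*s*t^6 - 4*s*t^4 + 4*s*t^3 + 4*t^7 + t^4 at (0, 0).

The Hessian of f at 0 has rank 0. Corank 2; j^3 = s^2*(s + t) has shape L^2 M (L != M), so D-series; mu = 5 gives D_5.

Type D_{5}, Milnor number mu = 5.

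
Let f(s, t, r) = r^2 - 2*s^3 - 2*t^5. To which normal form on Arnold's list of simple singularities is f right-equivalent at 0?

The Hessian of f at 0 has rank 1. Corank 2; j^3 = -2*s^3 is a perfect cube, so E-series; the 5-jet and mu = 8 give E_8.

E8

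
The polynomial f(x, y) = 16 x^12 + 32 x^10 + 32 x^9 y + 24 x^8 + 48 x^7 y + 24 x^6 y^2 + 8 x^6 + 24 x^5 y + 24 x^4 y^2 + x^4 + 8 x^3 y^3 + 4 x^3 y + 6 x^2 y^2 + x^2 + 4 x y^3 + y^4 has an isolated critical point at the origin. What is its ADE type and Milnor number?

Type A_{3}, Milnor number mu = 3.

The Hessian of f at 0 has rank 1. Corank 1: A-series; mu = 3 gives A_3.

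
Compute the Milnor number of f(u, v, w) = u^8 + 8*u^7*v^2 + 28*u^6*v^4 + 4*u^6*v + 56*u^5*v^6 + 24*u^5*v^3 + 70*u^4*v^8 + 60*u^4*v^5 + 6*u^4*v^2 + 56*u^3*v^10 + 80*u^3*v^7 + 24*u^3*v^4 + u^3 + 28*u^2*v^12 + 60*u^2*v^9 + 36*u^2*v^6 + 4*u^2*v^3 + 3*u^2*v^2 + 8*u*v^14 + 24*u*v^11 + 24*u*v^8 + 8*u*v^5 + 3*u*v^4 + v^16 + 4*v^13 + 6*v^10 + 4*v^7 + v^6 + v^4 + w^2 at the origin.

6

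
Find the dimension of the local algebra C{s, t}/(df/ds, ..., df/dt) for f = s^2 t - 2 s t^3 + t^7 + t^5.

8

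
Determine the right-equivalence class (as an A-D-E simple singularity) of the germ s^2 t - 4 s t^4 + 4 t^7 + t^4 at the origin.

The Hessian of f at 0 is [[0, 0], [0, 0]] with rank 0, so corank 2. A Groebner basis of the Jacobian ideal J(f) in C{s,t} is {s^3, s^2/4 + t^3, s*t}; counting standard monomials gives mu = 5. Corank 2; j^3 = s^2*t has shape L^2 M (L != M), so D-series; mu = 5 gives D_5.

D_5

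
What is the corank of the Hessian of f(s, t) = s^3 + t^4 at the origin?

The Hessian at 0 is [[0, 0], [0, 0]] of rank 0; hence corank 2.

2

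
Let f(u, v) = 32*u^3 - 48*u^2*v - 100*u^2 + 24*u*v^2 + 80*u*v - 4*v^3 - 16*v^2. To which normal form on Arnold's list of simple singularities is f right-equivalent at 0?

A2

The Hessian of f at 0 has rank 1. Corank 1: A-series; mu = 2 gives A_2.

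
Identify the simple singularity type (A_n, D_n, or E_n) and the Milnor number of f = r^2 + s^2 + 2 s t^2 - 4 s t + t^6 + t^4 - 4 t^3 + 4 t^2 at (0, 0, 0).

Type A5, Milnor number mu = 5.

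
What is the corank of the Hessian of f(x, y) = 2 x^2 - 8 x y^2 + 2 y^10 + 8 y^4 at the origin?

1

Hessian at 0 has rank 1.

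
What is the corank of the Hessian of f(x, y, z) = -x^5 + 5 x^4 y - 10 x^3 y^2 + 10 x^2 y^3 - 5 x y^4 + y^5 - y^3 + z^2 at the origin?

2

The Hessian at 0 is [[0, 0, 0], [0, 0, 0], [0, 0, 2]] of rank 1; hence corank 2.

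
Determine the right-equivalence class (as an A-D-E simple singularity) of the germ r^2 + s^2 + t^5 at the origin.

The Hessian of f at 0 is [[2, 0, 0], [0, 0, 0], [0, 0, 2]] with rank 2, so corank 1. A Groebner basis of the Jacobian ideal J(f) in C{s,t,r} is {t^4, s, r}; counting standard monomials gives mu = 4. Corank 1: A-series; mu = 4 gives A_4.

A_{4}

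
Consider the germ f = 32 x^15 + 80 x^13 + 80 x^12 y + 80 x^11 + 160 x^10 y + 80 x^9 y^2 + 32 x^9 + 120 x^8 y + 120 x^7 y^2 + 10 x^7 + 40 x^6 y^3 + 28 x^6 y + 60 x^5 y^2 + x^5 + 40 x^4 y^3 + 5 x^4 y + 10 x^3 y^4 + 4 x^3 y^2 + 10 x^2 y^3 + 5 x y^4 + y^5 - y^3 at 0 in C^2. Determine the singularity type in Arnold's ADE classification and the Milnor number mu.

Type E_{8}, Milnor number mu = 8.

The Hessian of f at 0 has rank 0. Corank 2; j^3 = -y^3 is a perfect cube, so E-series; the 5-jet and mu = 8 give E_8.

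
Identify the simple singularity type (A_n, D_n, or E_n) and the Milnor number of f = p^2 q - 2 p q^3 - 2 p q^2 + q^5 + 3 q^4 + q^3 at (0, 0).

The Hessian of f at 0 has rank 0. Corank 2; j^3 = q*(p - q)^2 has shape L^2 M (L != M), so D-series; mu = 5 gives D_5.

Type D_5, Milnor number mu = 5.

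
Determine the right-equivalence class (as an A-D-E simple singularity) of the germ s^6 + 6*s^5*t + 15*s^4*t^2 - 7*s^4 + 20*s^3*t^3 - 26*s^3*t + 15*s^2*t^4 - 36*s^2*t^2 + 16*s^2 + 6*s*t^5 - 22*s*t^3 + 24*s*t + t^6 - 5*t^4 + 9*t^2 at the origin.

The Hessian of f at 0 has rank 1. Corank 1: A-series; mu = 3 gives A_3.

A_3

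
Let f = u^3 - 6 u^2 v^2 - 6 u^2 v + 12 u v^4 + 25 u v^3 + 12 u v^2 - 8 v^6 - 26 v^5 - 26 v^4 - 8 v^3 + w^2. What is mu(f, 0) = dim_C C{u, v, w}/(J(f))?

The Hessian of f at 0 is [[0, 0, 0], [0, 0, 0], [0, 0, 2]] with rank 1, so corank 2. A Groebner basis of the Jacobian ideal J(f) in C{u,v,w} is {-u^2/4 + u*v + v^4 - v^3/12 - v^2, u^3 - 11*u^2/2 + 22*u*v - 59*v^3/6 - 22*v^2, u^2*v - 23*u^2/12 + 23*u*v/3 - 167*v^3/36 - 23*v^2/3, -u^2/2 + u*v^2 + 2*u*v - 13*v^3/6 - 2*v^2, w}; counting standard monomials gives mu = 7. Corank 2; j^3 = (u - 2*v)^3 is a perfect cube, so E-series; the 4-jet and mu = 7 give E_7.

7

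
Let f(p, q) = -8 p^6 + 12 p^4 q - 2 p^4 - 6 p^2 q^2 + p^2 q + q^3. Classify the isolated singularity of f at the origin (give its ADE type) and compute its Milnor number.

Type D_4, Milnor number mu = 4.

The Hessian of f at 0 has rank 0. Corank 2; j^3 = q*(p^2 + q^2) splits into three distinct lines over C (the quadratic factor has nonzero discriminant), so D_4.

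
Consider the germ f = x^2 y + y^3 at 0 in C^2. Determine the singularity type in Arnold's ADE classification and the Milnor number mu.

Type D4, Milnor number mu = 4.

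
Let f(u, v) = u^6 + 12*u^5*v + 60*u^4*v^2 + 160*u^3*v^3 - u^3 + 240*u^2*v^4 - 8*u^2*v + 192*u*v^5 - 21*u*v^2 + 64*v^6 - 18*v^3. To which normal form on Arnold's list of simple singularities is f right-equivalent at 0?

D7

The Hessian of f at 0 is [[0, 0], [0, 0]] with rank 0, so corank 2. A Groebner basis of the Jacobian ideal J(f) in C{u,v} is {u*v/6 + v^5 + v^2/2, u*v^2 + 3*v^3, u^2 + 5*u*v + 6*v^2}; counting standard monomials gives mu = 7. Corank 2; j^3 = -(u + 2*v)*(u + 3*v)^2 has shape L^2 M (L != M), so D-series; mu = 7 gives D_7.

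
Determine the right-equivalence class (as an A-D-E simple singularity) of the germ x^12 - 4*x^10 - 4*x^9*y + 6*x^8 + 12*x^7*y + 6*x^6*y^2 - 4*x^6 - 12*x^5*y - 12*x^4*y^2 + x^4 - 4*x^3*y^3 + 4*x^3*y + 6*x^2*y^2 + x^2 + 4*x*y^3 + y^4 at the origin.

A_3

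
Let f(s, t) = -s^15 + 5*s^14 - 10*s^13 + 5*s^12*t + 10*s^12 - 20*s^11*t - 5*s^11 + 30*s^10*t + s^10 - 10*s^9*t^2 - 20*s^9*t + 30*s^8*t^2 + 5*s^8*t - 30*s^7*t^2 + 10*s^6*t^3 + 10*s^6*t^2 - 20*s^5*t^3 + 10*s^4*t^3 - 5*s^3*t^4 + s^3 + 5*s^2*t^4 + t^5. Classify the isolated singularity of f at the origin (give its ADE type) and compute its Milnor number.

Type E_8, Milnor number mu = 8.

The Hessian of f at 0 has rank 0. Corank 2; j^3 = s^3 is a perfect cube, so E-series; the 5-jet and mu = 8 give E_8.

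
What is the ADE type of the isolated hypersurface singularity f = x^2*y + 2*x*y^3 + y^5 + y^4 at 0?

The Hessian of f at 0 has rank 0. Corank 2; j^3 = x^2*y has shape L^2 M (L != M), so D-series; mu = 5 gives D_5.

D_5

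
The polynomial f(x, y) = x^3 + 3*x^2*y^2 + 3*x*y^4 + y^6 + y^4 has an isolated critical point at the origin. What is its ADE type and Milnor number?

The Hessian of f at 0 is [[0, 0], [0, 0]] with rank 0, so corank 2. A Groebner basis of the Jacobian ideal J(f) in C{x,y} is {x^3, x^2*y, x^2/2 + x*y^2, y^3}; counting standard monomials gives mu = 6. Corank 2; j^3 = x^3 is a perfect cube, so E-series; the 4-jet and mu = 6 give E_6.

Type E_{6}, Milnor number mu = 6.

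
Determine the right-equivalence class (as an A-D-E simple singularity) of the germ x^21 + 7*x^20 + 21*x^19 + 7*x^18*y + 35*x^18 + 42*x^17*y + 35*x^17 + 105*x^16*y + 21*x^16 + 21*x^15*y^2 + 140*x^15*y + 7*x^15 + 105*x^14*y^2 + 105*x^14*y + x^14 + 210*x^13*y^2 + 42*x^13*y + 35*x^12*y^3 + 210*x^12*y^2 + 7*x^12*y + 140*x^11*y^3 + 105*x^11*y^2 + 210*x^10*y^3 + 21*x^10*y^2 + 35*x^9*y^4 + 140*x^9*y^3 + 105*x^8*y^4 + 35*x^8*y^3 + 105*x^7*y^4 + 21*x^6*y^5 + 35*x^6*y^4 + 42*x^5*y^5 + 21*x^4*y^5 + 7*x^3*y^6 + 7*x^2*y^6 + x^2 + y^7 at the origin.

A_{6}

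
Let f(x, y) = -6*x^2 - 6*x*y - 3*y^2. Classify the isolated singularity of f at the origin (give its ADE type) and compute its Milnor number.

The Hessian of f at 0 is [[-12, -6], [-6, -6]] with rank 2, so corank 0. A Groebner basis of the Jacobian ideal J(f) in C{x,y} is {x, y}; counting standard monomials gives mu = 1. Corank 0: nondegenerate Morse point, so A_1.

Type A_{1}, Milnor number mu = 1.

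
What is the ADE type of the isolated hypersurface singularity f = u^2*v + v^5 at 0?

D_{6}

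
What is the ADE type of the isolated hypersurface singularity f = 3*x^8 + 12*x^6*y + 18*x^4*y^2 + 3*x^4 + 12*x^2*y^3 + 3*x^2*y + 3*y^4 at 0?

D5

The Hessian of f at 0 is [[0, 0], [0, 0]] with rank 0, so corank 2. A Groebner basis of the Jacobian ideal J(f) in C{x,y} is {x^3, x^2/4 + y^3, x*y}; counting standard monomials gives mu = 5. Corank 2; j^3 = 3*x^2*y has shape L^2 M (L != M), so D-series; mu = 5 gives D_5.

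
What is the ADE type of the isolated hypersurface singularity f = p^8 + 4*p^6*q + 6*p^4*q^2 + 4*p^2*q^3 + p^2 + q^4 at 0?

A_3

The Hessian of f at 0 is [[2, 0], [0, 0]] with rank 1, so corank 1. A Groebner basis of the Jacobian ideal J(f) in C{p,q} is {q^3, p}; counting standard monomials gives mu = 3. Corank 1: A-series; mu = 3 gives A_3.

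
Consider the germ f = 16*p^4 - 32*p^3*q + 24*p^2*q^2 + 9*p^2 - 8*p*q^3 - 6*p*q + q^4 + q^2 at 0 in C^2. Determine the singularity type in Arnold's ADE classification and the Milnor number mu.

Type A3, Milnor number mu = 3.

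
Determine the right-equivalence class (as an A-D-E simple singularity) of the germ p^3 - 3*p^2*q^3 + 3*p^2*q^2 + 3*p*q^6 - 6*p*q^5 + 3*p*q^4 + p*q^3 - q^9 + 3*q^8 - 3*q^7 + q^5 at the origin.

E7

The Hessian of f at 0 has rank 0. Corank 2; j^3 = p^3 is a perfect cube, so E-series; the 4-jet and mu = 7 give E_7.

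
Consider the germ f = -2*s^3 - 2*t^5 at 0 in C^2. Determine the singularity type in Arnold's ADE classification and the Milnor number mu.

Type E_{8}, Milnor number mu = 8.

The Hessian of f at 0 is [[0, 0], [0, 0]] with rank 0, so corank 2. A Groebner basis of the Jacobian ideal J(f) in C{s,t} is {t^4, s^2}; counting standard monomials gives mu = 8. Corank 2; j^3 = -2*s^3 is a perfect cube, so E-series; the 5-jet and mu = 8 give E_8.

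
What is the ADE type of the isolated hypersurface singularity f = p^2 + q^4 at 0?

The Hessian of f at 0 is [[2, 0], [0, 0]] with rank 1, so corank 1. A Groebner basis of the Jacobian ideal J(f) in C{p,q} is {q^3, p}; counting standard monomials gives mu = 3. Corank 1: A-series; mu = 3 gives A_3.

A_{3}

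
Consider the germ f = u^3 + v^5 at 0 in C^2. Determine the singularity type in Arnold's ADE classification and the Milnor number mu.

The Hessian of f at 0 is [[0, 0], [0, 0]] with rank 0, so corank 2. A Groebner basis of the Jacobian ideal J(f) in C{u,v} is {v^4, u^2}; counting standard monomials gives mu = 8. Corank 2; j^3 = u^3 is a perfect cube, so E-series; the 5-jet and mu = 8 give E_8.

Type E_8, Milnor number mu = 8.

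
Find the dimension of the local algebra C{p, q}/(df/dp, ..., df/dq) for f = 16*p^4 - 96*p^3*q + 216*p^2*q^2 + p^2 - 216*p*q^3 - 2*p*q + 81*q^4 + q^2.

The Hessian of f at 0 is [[2, -2], [-2, 2]] with rank 1, so corank 1. A Groebner basis of the Jacobian ideal J(f) in C{p,q} is {q^3, p - q}; counting standard monomials gives mu = 3. Corank 1: A-series; mu = 3 gives A_3.

3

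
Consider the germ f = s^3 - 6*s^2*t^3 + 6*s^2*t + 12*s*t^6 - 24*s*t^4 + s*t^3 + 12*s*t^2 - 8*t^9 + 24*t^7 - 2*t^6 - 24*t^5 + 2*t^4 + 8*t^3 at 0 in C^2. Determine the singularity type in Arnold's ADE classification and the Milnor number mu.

Type E7, Milnor number mu = 7.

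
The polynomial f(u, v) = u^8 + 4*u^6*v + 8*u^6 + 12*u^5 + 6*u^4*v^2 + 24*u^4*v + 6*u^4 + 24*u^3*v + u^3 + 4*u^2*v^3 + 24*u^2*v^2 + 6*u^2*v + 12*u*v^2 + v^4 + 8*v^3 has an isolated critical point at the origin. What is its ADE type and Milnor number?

Type E6, Milnor number mu = 6.

The Hessian of f at 0 has rank 0. Corank 2; j^3 = (u + 2*v)^3 is a perfect cube, so E-series; the 4-jet and mu = 6 give E_6.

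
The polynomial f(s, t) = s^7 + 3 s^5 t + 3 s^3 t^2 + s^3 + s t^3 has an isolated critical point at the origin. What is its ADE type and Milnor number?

The Hessian of f at 0 has rank 0. Corank 2; j^3 = s^3 is a perfect cube, so E-series; the 4-jet and mu = 7 give E_7.

Type E_{7}, Milnor number mu = 7.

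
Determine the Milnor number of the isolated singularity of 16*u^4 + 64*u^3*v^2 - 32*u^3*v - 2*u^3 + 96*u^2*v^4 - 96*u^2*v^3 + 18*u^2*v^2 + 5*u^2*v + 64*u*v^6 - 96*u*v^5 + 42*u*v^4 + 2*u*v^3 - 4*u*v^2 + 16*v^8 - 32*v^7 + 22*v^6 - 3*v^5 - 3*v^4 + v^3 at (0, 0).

The Hessian of f at 0 is [[0, 0], [0, 0]] with rank 0, so corank 2. A Groebner basis of the Jacobian ideal J(f) in C{u,v} is {u*v^2 + u*v/9 - v^2/9, u*v/9 + v^3 - v^2/9, u^2 - 14*u*v/9 + 5*v^2/9}; counting standard monomials gives mu = 5. Corank 2; j^3 = -(u - v)^2*(2*u - v) has shape L^2 M (L != M), so D-series; mu = 5 gives D_5.

5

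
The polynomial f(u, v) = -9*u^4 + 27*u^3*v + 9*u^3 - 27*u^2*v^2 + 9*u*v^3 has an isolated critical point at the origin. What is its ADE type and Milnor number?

The Hessian of f at 0 has rank 0. Corank 2; j^3 = 9*u^3 is a perfect cube, so E-series; the 4-jet and mu = 7 give E_7.

Type E_7, Milnor number mu = 7.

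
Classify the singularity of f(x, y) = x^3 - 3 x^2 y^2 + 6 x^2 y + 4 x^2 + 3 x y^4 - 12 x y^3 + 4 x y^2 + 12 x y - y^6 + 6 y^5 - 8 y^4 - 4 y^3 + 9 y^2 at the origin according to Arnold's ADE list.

The Hessian of f at 0 has rank 1. Corank 1: A-series; mu = 2 gives A_2.

A2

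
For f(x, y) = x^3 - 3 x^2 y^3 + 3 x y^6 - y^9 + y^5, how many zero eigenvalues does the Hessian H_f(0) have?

2

The Hessian at 0 is [[0, 0], [0, 0]] of rank 0; hence corank 2.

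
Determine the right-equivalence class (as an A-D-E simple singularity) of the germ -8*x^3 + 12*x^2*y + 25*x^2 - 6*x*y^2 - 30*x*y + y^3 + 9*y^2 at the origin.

A2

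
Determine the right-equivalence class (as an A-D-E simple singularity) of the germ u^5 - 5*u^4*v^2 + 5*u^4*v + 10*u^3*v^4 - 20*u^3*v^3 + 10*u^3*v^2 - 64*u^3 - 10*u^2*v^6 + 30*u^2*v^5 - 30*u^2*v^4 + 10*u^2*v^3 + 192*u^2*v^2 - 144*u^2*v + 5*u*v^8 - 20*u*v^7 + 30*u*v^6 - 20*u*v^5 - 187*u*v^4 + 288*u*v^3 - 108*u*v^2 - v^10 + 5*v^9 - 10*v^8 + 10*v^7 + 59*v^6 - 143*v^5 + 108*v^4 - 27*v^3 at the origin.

E8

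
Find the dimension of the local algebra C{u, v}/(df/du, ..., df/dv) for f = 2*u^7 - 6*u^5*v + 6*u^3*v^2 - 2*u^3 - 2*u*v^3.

7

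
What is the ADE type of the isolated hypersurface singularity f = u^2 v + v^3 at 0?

D4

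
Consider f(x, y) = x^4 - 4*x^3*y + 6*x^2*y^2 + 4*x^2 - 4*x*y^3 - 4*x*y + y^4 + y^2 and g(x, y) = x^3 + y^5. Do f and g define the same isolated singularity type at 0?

No.

The Hessian of f at 0 is [[8, -4], [-4, 2]] with rank 1, so corank 1. A Groebner basis of the Jacobian ideal J(f) in C{x,y} is {y^3, x - y/2}; counting standard monomials gives mu = 3. Corank 1: A-series; mu = 3 gives A_3. The Hessian of g at 0 is [[0, 0], [0, 0]] with rank 0, so corank 2. A Groebner basis of the Jacobian ideal J(g) in C{x,y} is {y^4, x^2}; counting standard monomials gives mu = 8. Corank 2; j^3 = x^3 is a perfect cube, so E-series; the 5-jet and mu = 8 give E_8. f is A_3 but g is E_8, hence not right-equivalent.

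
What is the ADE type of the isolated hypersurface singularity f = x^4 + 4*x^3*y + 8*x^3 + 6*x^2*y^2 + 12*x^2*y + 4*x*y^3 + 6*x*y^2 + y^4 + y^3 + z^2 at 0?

E_6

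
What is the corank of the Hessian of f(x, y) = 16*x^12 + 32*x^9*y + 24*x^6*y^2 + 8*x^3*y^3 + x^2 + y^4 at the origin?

1

The Hessian at 0 is [[2, 0], [0, 0]] of rank 1; hence corank 1.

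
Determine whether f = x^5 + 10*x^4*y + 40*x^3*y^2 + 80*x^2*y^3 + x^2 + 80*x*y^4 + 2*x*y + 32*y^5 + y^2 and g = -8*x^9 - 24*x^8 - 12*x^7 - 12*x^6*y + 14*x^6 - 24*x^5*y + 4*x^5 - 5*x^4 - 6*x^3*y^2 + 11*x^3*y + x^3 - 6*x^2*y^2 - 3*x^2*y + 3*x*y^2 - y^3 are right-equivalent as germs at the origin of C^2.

The Hessian of f at 0 has rank 1. Corank 1: A-series; mu = 4 gives A_4. The Hessian of g at 0 has rank 0. Corank 2; j^3 = (x - y)^3 is a perfect cube, so E-series; the 4-jet and mu = 7 give E_7. f is A_4 but g is E_7, hence not right-equivalent.

No.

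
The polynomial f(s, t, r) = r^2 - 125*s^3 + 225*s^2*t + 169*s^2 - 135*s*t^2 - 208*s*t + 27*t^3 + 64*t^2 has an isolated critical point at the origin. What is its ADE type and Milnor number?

Type A2, Milnor number mu = 2.

The Hessian of f at 0 has rank 2. Corank 1: A-series; mu = 2 gives A_2.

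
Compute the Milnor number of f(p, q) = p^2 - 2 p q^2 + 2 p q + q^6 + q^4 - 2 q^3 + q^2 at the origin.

5

The Hessian of f at 0 is [[2, 2], [2, 2]] with rank 1, so corank 1. A Groebner basis of the Jacobian ideal J(f) in C{p,q} is {p^3 - 3*p^2 - 5*p*q - 2*p - 2*q, p^2*q + 2*p^2 + 3*p*q + p + q, -p + q^2 - q}; counting standard monomials gives mu = 5. Corank 1: A-series; mu = 5 gives A_5.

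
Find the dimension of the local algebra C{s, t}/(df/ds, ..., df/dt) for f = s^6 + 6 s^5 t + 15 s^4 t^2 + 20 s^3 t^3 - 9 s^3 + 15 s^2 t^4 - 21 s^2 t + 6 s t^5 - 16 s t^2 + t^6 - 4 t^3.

7

The Hessian of f at 0 has rank 0. Corank 2; j^3 = -(s + t)*(3*s + 2*t)^2 has shape L^2 M (L != M), so D-series; mu = 7 gives D_7.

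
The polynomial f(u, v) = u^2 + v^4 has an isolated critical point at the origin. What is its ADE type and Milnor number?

Type A_3, Milnor number mu = 3.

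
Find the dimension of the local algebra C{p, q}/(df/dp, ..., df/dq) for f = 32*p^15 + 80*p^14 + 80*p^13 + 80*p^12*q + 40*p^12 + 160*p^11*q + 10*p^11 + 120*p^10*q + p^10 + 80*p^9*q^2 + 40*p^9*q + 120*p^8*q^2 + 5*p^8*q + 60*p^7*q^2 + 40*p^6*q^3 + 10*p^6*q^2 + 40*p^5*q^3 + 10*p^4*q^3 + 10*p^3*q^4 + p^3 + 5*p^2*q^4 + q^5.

8

The Hessian of f at 0 is [[0, 0], [0, 0]] with rank 0, so corank 2. A Groebner basis of the Jacobian ideal J(f) in C{p,q} is {q^4, p^2}; counting standard monomials gives mu = 8. Corank 2; j^3 = p^3 is a perfect cube, so E-series; the 5-jet and mu = 8 give E_8.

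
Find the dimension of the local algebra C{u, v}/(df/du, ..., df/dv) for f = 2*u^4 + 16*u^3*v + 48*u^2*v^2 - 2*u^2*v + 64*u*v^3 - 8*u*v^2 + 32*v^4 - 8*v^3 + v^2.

3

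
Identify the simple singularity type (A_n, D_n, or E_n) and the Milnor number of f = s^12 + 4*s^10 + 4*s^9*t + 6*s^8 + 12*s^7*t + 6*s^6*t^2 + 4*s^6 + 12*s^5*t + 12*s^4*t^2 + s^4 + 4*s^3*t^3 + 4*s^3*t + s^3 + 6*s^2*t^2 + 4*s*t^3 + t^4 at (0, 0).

Type E_6, Milnor number mu = 6.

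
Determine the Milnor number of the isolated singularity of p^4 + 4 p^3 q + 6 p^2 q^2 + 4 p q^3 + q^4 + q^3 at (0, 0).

6

The Hessian of f at 0 has rank 0. Corank 2; j^3 = q^3 is a perfect cube, so E-series; the 4-jet and mu = 6 give E_6.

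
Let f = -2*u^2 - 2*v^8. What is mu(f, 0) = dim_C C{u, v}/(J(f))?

7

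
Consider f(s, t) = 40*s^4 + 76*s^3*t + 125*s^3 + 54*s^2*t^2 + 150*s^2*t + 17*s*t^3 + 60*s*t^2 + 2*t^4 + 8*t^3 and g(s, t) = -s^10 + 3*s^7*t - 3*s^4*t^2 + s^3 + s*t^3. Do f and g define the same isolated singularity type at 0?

The Hessian of f at 0 has rank 0. Corank 2; j^3 = (5*s + 2*t)^3 is a perfect cube, so E-series; the 4-jet and mu = 7 give E_7. The Hessian of g at 0 has rank 0. Corank 2; j^3 = s^3 is a perfect cube, so E-series; the 4-jet and mu = 7 give E_7. Both have type E_7, hence right-equivalent.

Yes.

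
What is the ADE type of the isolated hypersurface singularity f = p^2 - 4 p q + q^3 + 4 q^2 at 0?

A_2

The Hessian of f at 0 is [[2, -4], [-4, 8]] with rank 1, so corank 1. A Groebner basis of the Jacobian ideal J(f) in C{p,q} is {q^2, p - 2*q}; counting standard monomials gives mu = 2. Corank 1: A-series; mu = 2 gives A_2.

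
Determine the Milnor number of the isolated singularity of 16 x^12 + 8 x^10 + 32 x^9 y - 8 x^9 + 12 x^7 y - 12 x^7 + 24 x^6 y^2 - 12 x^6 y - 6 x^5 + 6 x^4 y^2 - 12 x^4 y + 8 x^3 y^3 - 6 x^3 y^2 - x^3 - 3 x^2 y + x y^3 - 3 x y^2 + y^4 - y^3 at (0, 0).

The Hessian of f at 0 has rank 0. Corank 2; j^3 = -(x + y)^3 is a perfect cube, so E-series; the 4-jet and mu = 7 give E_7.

7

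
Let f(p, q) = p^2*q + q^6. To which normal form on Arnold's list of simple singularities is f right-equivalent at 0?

D_7

The Hessian of f at 0 is [[0, 0], [0, 0]] with rank 0, so corank 2. A Groebner basis of the Jacobian ideal J(f) in C{p,q} is {p^2/6 + q^5, p^3, p*q}; counting standard monomials gives mu = 7. Corank 2; j^3 = p^2*q has shape L^2 M (L != M), so D-series; mu = 7 gives D_7.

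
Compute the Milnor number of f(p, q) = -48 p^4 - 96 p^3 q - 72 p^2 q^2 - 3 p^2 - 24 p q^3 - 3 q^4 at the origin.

3

The Hessian of f at 0 has rank 1. Corank 1: A-series; mu = 3 gives A_3.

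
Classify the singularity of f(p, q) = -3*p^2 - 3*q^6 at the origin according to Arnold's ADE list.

A_{5}

The Hessian of f at 0 has rank 1. Corank 1: A-series; mu = 5 gives A_5.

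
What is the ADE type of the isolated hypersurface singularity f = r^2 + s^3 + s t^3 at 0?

The Hessian of f at 0 has rank 1. Corank 2; j^3 = s^3 is a perfect cube, so E-series; the 4-jet and mu = 7 give E_7.

E_7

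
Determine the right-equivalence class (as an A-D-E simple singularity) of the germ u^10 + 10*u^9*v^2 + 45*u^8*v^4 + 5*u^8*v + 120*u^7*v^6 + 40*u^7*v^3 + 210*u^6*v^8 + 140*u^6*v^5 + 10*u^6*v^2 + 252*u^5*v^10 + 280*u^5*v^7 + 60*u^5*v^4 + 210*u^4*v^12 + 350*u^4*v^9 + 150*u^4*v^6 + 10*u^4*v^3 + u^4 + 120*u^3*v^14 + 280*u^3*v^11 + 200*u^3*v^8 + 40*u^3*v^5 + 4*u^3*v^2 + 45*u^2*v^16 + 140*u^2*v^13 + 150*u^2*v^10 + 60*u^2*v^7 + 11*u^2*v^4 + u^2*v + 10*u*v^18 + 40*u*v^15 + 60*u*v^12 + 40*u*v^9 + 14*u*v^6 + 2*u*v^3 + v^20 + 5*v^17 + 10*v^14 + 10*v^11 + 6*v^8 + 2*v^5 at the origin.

D_6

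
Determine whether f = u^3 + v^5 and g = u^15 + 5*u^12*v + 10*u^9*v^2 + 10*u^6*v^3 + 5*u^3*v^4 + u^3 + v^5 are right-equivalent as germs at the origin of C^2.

Yes.

The Hessian of f at 0 has rank 0. Corank 2; j^3 = u^3 is a perfect cube, so E-series; the 5-jet and mu = 8 give E_8. The Hessian of g at 0 has rank 0. Corank 2; j^3 = u^3 is a perfect cube, so E-series; the 5-jet and mu = 8 give E_8. Both have type E_8, hence right-equivalent.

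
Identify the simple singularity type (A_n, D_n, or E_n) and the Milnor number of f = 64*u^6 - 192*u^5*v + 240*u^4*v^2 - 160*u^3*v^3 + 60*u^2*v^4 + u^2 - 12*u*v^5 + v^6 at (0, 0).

The Hessian of f at 0 is [[2, 0], [0, 0]] with rank 1, so corank 1. A Groebner basis of the Jacobian ideal J(f) in C{u,v} is {v^5, u}; counting standard monomials gives mu = 5. Corank 1: A-series; mu = 5 gives A_5.

Type A_{5}, Milnor number mu = 5.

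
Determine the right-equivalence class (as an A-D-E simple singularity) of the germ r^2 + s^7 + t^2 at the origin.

The Hessian of f at 0 has rank 2. Corank 1: A-series; mu = 6 gives A_6.

A_6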